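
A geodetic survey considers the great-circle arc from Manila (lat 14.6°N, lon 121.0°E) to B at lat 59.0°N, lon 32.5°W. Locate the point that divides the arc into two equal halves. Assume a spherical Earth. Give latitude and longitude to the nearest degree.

≈ lat 63°N, lon 97°E

Convert each endpoint to a unit vector on the sphere (x = cos φ cos λ, y = cos φ sin λ, z = sin φ).
The central angle between the endpoints is δ = arccos(p₁·p₂) ≈ 1.803 rad (103.3°).
Interpolate at f = 1/2 with slerp weights a = sin((1−f)δ)/sin δ ≈ 0.806, b = sin(fδ)/sin δ ≈ 0.806.
p = a·p₁ + b·p₂ ≈ (-0.052, 0.445, 0.894); φ = arcsin(p_z) ≈ 63.36°, λ = atan2(p_y, p_x) ≈ 96.61°.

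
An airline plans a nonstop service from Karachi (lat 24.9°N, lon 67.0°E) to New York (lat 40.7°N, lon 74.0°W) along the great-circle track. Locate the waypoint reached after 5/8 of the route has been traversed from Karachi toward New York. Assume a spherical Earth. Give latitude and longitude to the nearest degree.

≈ lat 63°N, lon 18°W

Convert each endpoint to a unit vector on the sphere (x = cos φ cos λ, y = cos φ sin λ, z = sin φ).
The central angle between the endpoints is δ = arccos(p₁·p₂) ≈ 1.834 rad (105.1°).
Interpolate at f = 5/8 with slerp weights a = sin((1−f)δ)/sin δ ≈ 0.657, b = sin(fδ)/sin δ ≈ 0.944.
p = a·p₁ + b·p₂ ≈ (0.430, -0.139, 0.892); φ = arcsin(p_z) ≈ 63.13°, λ = atan2(p_y, p_x) ≈ -17.89°.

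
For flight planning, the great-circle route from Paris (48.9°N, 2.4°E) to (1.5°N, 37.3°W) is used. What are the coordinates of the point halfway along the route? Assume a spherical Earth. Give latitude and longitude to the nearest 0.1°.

≈ (26.5°N, 21.7°W)

Write both endpoints as unit vectors p₁, p₂ with components (cos φ cos λ, cos φ sin λ, sin φ).
The central angle between the endpoints is δ = arccos(p₁·p₂) ≈ 1.018 rad (58.3°).
Interpolate at f = 1/2 with slerp weights a = sin((1−f)δ)/sin δ ≈ 0.573, b = sin(fδ)/sin δ ≈ 0.573.
p = a·p₁ + b·p₂ ≈ (0.831, -0.331, 0.446); φ = arcsin(p_z) ≈ 26.51°, λ = atan2(p_y, p_x) ≈ -21.71°.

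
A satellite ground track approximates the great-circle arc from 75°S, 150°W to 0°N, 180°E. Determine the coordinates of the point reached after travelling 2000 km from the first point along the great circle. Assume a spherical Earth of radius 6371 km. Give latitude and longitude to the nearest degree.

≈ 58°S, 168°W

Write both endpoints as unit vectors p₁, p₂ with components (cos φ cos λ, cos φ sin λ, sin φ).
The central angle between the endpoints is δ = arccos(p₁·p₂) ≈ 1.345 rad (77.0°). The total great-circle distance is δ·R ≈ 1.345 × 6371 ≈ 8567 km, so the target fraction is f = 2000/8567 ≈ 0.233.
Interpolate at f ≈ 0.233 with slerp weights a = sin((1−f)δ)/sin δ ≈ 0.880, b = sin(fδ)/sin δ ≈ 0.317.
p = a·p₁ + b·p₂ ≈ (-0.514, -0.114, -0.850); φ = arcsin(p_z) ≈ -58.22°, λ = atan2(p_y, p_x) ≈ -167.51°.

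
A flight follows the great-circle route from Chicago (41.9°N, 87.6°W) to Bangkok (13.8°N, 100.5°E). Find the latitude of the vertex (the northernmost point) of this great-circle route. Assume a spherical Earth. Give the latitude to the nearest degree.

≈ 83°N

The great circle lies in the plane with unit normal n̂ = (p₁ × p₂)/|p₁ × p₂|.
Here n̂_z ≈ -0.123; the vertex latitude is φ_max = arccos|n̂_z| ≈ 83.0°.
Check via Clairaut: cos φ_max = |cos φ₁| · sin C = cos(41.9°)·sin(9.5°) ≈ 0.123, again giving ≈ 83.0°.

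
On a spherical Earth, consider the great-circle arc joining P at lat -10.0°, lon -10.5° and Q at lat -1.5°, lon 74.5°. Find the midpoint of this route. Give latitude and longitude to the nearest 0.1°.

≈ lat -7.8°, lon 32.4°

Write both endpoints as unit vectors p₁, p₂ with components (cos φ cos λ, cos φ sin λ, sin φ).
The central angle between the endpoints is δ = arccos(p₁·p₂) ≈ 1.480 rad (84.8°).
Interpolate at f = 1/2 with slerp weights a = sin((1−f)δ)/sin δ ≈ 0.677, b = sin(fδ)/sin δ ≈ 0.677.
p = a·p₁ + b·p₂ ≈ (0.837, 0.531, -0.135); φ = arcsin(p_z) ≈ -7.78°, λ = atan2(p_y, p_x) ≈ 32.39°.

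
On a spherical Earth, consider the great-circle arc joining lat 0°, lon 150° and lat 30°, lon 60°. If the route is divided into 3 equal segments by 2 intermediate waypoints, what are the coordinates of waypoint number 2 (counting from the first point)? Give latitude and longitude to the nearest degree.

Convert each endpoint to a unit vector on the sphere (x = cos φ cos λ, y = cos φ sin λ, z = sin φ).
The central angle between the endpoints is δ = arccos(p₁·p₂) ≈ 1.571 rad (90.0°).
Interpolate at f = 2/3 with slerp weights a = sin((1−f)δ)/sin δ ≈ 0.500, b = sin(fδ)/sin δ ≈ 0.866.
p = a·p₁ + b·p₂ ≈ (-0.058, 0.900, 0.433); φ = arcsin(p_z) ≈ 25.66°, λ = atan2(p_y, p_x) ≈ 93.69°.

≈ lat 26°, lon 94°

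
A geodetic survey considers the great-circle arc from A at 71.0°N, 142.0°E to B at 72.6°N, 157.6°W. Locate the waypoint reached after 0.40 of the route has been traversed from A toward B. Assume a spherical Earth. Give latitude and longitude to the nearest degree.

≈ 74°N, 164°E

The haversine formula gives a central angle δ ≈ 0.316 rad (18.1°) between the endpoints.
Interpolate at f = 0.40 with slerp weights a = sin((1−f)δ)/sin δ ≈ 0.606, b = sin(fδ)/sin δ ≈ 0.406.
p = a·p₁ + b·p₂ ≈ (-0.268, 0.075, 0.961); φ = arcsin(p_z) ≈ 73.85°, λ = atan2(p_y, p_x) ≈ 164.29°.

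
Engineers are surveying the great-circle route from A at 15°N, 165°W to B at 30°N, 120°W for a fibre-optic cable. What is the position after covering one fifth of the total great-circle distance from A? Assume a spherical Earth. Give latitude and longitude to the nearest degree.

The haversine formula gives a central angle δ ≈ 0.766 rad (43.9°) between the endpoints.
Interpolate at f = 1/5 with slerp weights a = sin((1−f)δ)/sin δ ≈ 0.830, b = sin(fδ)/sin δ ≈ 0.220.
p = a·p₁ + b·p₂ ≈ (-0.869, -0.372, 0.325); φ = arcsin(p_z) ≈ 18.95°, λ = atan2(p_y, p_x) ≈ -156.81°.

≈ 19°N, 157°W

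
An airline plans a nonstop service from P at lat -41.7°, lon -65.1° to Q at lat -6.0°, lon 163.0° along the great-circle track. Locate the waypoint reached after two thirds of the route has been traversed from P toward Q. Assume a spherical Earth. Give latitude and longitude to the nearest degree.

≈ lat -35°, lon -169°

Write both endpoints as unit vectors p₁, p₂ with components (cos φ cos λ, cos φ sin λ, sin φ).
The central angle between the endpoints is δ = arccos(p₁·p₂) ≈ 2.011 rad (115.2°).
Interpolate at f = 2/3 with slerp weights a = sin((1−f)δ)/sin δ ≈ 0.687, b = sin(fδ)/sin δ ≈ 1.076.
p = a·p₁ + b·p₂ ≈ (-0.808, -0.152, -0.569); φ = arcsin(p_z) ≈ -34.71°, λ = atan2(p_y, p_x) ≈ -169.33°.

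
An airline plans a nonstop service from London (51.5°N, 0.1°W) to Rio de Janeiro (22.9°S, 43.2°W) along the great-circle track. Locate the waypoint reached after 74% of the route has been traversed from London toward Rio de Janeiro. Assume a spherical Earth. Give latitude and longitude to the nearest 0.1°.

≈ 3.1°S, 34.1°W

Write both endpoints as unit vectors p₁, p₂ with components (cos φ cos λ, cos φ sin λ, sin φ).
The central angle between the endpoints is δ = arccos(p₁·p₂) ≈ 1.456 rad (83.4°).
Interpolate at f = 0.74 with slerp weights a = sin((1−f)δ)/sin δ ≈ 0.372, b = sin(fδ)/sin δ ≈ 0.887.
p = a·p₁ + b·p₂ ≈ (0.827, -0.560, -0.054); φ = arcsin(p_z) ≈ -3.08°, λ = atan2(p_y, p_x) ≈ -34.08°.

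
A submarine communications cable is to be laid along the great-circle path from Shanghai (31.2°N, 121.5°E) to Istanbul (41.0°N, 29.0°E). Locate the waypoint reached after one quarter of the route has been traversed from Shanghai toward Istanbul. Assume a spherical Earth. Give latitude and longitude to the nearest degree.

≈ 41°N, 103°E

The haversine formula gives a central angle δ ≈ 1.254 rad (71.8°) between the endpoints.
Interpolate at f = 1/4 with slerp weights a = sin((1−f)δ)/sin δ ≈ 0.850, b = sin(fδ)/sin δ ≈ 0.325.
p = a·p₁ + b·p₂ ≈ (-0.166, 0.739, 0.653); φ = arcsin(p_z) ≈ 40.79°, λ = atan2(p_y, p_x) ≈ 102.64°.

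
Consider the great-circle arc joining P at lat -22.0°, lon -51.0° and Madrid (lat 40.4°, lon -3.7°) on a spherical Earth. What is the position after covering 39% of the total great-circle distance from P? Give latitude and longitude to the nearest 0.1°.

From cos δ = sin φ₁ sin φ₂ + cos φ₁ cos φ₂ cos Δλ, the central angle is δ ≈ 1.332 rad (76.3°).
Interpolate at f = 0.39 with slerp weights a = sin((1−f)δ)/sin δ ≈ 0.747, b = sin(fδ)/sin δ ≈ 0.511.
p = a·p₁ + b·p₂ ≈ (0.824, -0.564, 0.051); φ = arcsin(p_z) ≈ 2.94°, λ = atan2(p_y, p_x) ≈ -34.36°.

≈ lat 2.9°, lon -34.4°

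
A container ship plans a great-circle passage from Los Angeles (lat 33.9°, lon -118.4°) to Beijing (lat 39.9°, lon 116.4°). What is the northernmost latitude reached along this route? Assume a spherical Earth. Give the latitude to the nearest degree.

The great circle lies in the plane with unit normal n̂ = (p₁ × p₂)/|p₁ × p₂|.
Here n̂_z ≈ -0.520; the vertex latitude is φ_max = arccos|n̂_z| ≈ 58.6°.
Check via Clairaut: cos φ_max = |cos φ₁| · sin C = cos(33.9°)·sin(38.8°) ≈ 0.520, again giving ≈ 58.6°.

≈ 59°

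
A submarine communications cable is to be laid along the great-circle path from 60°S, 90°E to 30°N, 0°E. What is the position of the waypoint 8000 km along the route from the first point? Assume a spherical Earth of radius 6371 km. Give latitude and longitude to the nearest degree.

Write both endpoints as unit vectors p₁, p₂ with components (cos φ cos λ, cos φ sin λ, sin φ).
The central angle between the endpoints is δ = arccos(p₁·p₂) ≈ 2.019 rad (115.7°). The total great-circle distance is δ·R ≈ 2.019 × 6371 ≈ 12861 km, so the target fraction is f = 8000/12861 ≈ 0.622.
Interpolate at f ≈ 0.622 with slerp weights a = sin((1−f)δ)/sin δ ≈ 0.767, b = sin(fδ)/sin δ ≈ 1.055.
p = a·p₁ + b·p₂ ≈ (0.913, 0.383, -0.137); φ = arcsin(p_z) ≈ -7.85°, λ = atan2(p_y, p_x) ≈ 22.76°.

≈ 8°S, 23°E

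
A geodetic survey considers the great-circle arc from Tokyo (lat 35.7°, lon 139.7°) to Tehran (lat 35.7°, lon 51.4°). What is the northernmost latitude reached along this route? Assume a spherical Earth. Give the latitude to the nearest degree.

The great circle lies in the plane with unit normal n̂ = (p₁ × p₂)/|p₁ × p₂|.
Here n̂_z ≈ -0.707; the vertex latitude is φ_max = arccos|n̂_z| ≈ 45.0°.

≈ 45°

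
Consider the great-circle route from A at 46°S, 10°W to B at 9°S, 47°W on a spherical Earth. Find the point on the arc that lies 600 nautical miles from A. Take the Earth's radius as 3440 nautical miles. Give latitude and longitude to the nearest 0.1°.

≈ 39.4°S, 20.2°W

Write both endpoints as unit vectors p₁, p₂ with components (cos φ cos λ, cos φ sin λ, sin φ).
The central angle between the endpoints is δ = arccos(p₁·p₂) ≈ 0.849 rad (48.7°). The total great-circle distance is δ·R ≈ 0.849 × 3440 ≈ 2922 nmi, so the target fraction is f = 600/2922 ≈ 0.205.
Interpolate at f ≈ 0.205 with slerp weights a = sin((1−f)δ)/sin δ ≈ 0.832, b = sin(fδ)/sin δ ≈ 0.231.
p = a·p₁ + b·p₂ ≈ (0.725, -0.267, -0.635); φ = arcsin(p_z) ≈ -39.40°, λ = atan2(p_y, p_x) ≈ -20.24°.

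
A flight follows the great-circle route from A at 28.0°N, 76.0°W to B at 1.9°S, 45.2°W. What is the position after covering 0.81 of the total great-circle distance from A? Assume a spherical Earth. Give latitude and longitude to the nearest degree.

≈ 4°N, 51°W

The haversine formula gives a central angle δ ≈ 0.734 rad (42.1°) between the endpoints.
Interpolate at f = 0.81 with slerp weights a = sin((1−f)δ)/sin δ ≈ 0.208, b = sin(fδ)/sin δ ≈ 0.836.
p = a·p₁ + b·p₂ ≈ (0.633, -0.771, 0.070); φ = arcsin(p_z) ≈ 4.00°, λ = atan2(p_y, p_x) ≈ -50.60°.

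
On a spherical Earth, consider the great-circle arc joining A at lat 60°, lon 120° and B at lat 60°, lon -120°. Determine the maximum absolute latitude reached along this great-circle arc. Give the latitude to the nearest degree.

The great circle lies in the plane with unit normal n̂ = (p₁ × p₂)/|p₁ × p₂|.
Here n̂_z ≈ +0.277; the vertex latitude is φ_max = arccos|n̂_z| ≈ 73.9°.

≈ 74°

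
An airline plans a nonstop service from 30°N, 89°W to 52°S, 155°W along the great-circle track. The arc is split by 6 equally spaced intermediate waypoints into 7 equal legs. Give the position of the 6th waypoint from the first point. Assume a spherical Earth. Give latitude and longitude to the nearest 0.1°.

Write both endpoints as unit vectors p₁, p₂ with components (cos φ cos λ, cos φ sin λ, sin φ).
The central angle between the endpoints is δ = arccos(p₁·p₂) ≈ 1.749 rad (100.2°).
Interpolate at f = 6/7 with slerp weights a = sin((1−f)δ)/sin δ ≈ 0.251, b = sin(fδ)/sin δ ≈ 1.013.
p = a·p₁ + b·p₂ ≈ (-0.562, -0.481, -0.673); φ = arcsin(p_z) ≈ -42.30°, λ = atan2(p_y, p_x) ≈ -139.41°.

≈ 42.3°S, 139.4°W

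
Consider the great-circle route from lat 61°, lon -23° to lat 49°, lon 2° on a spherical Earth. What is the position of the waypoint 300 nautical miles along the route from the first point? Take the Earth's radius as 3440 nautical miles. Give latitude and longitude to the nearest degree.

Convert each endpoint to a unit vector on the sphere (x = cos φ cos λ, y = cos φ sin λ, z = sin φ).
The central angle between the endpoints is δ = arccos(p₁·p₂) ≈ 0.323 rad (18.5°). The total great-circle distance is δ·R ≈ 0.323 × 3440 ≈ 1110 nmi, so the target fraction is f = 300/1110 ≈ 0.270.
Interpolate at f ≈ 0.270 with slerp weights a = sin((1−f)δ)/sin δ ≈ 0.736, b = sin(fδ)/sin δ ≈ 0.275.
p = a·p₁ + b·p₂ ≈ (0.508, -0.133, 0.851); φ = arcsin(p_z) ≈ 58.30°, λ = atan2(p_y, p_x) ≈ -14.67°.

≈ lat 58°, lon -15°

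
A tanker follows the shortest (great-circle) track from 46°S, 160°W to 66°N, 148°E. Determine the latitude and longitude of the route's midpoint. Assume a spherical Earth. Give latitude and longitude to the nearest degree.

Write both endpoints as unit vectors p₁, p₂ with components (cos φ cos λ, cos φ sin λ, sin φ).
The central angle between the endpoints is δ = arccos(p₁·p₂) ≈ 2.075 rad (118.9°).
Interpolate at f = 1/2 with slerp weights a = sin((1−f)δ)/sin δ ≈ 0.984, b = sin(fδ)/sin δ ≈ 0.984.
p = a·p₁ + b·p₂ ≈ (-0.981, -0.022, 0.191); φ = arcsin(p_z) ≈ 11.01°, λ = atan2(p_y, p_x) ≈ -178.73°.

≈ 11°N, 179°W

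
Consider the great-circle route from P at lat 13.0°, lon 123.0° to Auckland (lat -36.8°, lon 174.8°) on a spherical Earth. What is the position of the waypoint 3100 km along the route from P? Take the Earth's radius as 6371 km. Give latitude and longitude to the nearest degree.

The haversine formula gives a central angle δ ≈ 1.216 rad (69.7°) between the endpoints. The total great-circle distance is δ·R ≈ 1.216 × 6371 ≈ 7745 km, so the target fraction is f = 3100/7745 ≈ 0.400.
Interpolate at f ≈ 0.400 with slerp weights a = sin((1−f)δ)/sin δ ≈ 0.711, b = sin(fδ)/sin δ ≈ 0.499.
p = a·p₁ + b·p₂ ≈ (-0.775, 0.617, -0.139); φ = arcsin(p_z) ≈ -7.99°, λ = atan2(p_y, p_x) ≈ 141.48°.

≈ lat -8°, lon 141°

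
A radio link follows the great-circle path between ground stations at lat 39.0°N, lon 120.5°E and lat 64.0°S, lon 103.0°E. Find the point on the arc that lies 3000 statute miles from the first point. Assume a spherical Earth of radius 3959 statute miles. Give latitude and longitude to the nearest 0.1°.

The haversine formula gives a central angle δ ≈ 1.814 rad (103.9°) between the endpoints. The total great-circle distance is δ·R ≈ 1.814 × 3959 ≈ 7181 mi, so the target fraction is f = 3000/7181 ≈ 0.418.
Interpolate at f ≈ 0.418 with slerp weights a = sin((1−f)δ)/sin δ ≈ 0.897, b = sin(fδ)/sin δ ≈ 0.708.
p = a·p₁ + b·p₂ ≈ (-0.424, 0.903, -0.072); φ = arcsin(p_z) ≈ -4.13°, λ = atan2(p_y, p_x) ≈ 115.13°.

≈ lat 4.1°S, lon 115.1°E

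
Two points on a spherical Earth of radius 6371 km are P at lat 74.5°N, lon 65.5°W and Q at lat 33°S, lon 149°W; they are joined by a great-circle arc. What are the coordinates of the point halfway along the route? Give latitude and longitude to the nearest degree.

≈ lat 25°N, lon 132°W

Convert each endpoint to a unit vector on the sphere (x = cos φ cos λ, y = cos φ sin λ, z = sin φ).
The central angle between the endpoints is δ = arccos(p₁·p₂) ≈ 2.094 rad (120.0°).
Interpolate at f = 1/2 with slerp weights a = sin((1−f)δ)/sin δ ≈ 0.999, b = sin(fδ)/sin δ ≈ 0.999.
p = a·p₁ + b·p₂ ≈ (-0.608, -0.675, 0.419); φ = arcsin(p_z) ≈ 24.76°, λ = atan2(p_y, p_x) ≈ -132.01°.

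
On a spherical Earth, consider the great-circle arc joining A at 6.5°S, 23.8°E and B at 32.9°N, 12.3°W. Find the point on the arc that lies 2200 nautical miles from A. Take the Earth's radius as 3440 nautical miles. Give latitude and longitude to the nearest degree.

≈ 22°N, 0°E

The haversine formula gives a central angle δ ≈ 0.912 rad (52.2°) between the endpoints. The total great-circle distance is δ·R ≈ 0.912 × 3440 ≈ 3136 nmi, so the target fraction is f = 2200/3136 ≈ 0.702.
Interpolate at f ≈ 0.702 with slerp weights a = sin((1−f)δ)/sin δ ≈ 0.340, b = sin(fδ)/sin δ ≈ 0.755.
p = a·p₁ + b·p₂ ≈ (0.928, 0.001, 0.372); φ = arcsin(p_z) ≈ 21.82°, λ = atan2(p_y, p_x) ≈ 0.07°.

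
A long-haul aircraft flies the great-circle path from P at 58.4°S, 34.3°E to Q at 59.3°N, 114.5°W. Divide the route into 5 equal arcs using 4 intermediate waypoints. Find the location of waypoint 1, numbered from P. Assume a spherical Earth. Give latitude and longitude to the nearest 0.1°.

Convert each endpoint to a unit vector on the sphere (x = cos φ cos λ, y = cos φ sin λ, z = sin φ).
The central angle between the endpoints is δ = arccos(p₁·p₂) ≈ 2.862 rad (164.0°).
Interpolate at f = 1/5 with slerp weights a = sin((1−f)δ)/sin δ ≈ 2.728, b = sin(fδ)/sin δ ≈ 1.963.
p = a·p₁ + b·p₂ ≈ (0.765, -0.107, -0.635); φ = arcsin(p_z) ≈ -39.43°, λ = atan2(p_y, p_x) ≈ -7.94°.

≈ 39.4°S, 7.9°W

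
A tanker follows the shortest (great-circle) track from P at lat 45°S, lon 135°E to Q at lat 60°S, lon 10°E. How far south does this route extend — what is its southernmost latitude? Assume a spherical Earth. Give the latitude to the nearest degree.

≈ 71°S

The great circle lies in the plane with unit normal n̂ = (p₁ × p₂)/|p₁ × p₂|.
Here n̂_z ≈ -0.317; the vertex latitude is φ_max = arccos|n̂_z| ≈ 71.5°.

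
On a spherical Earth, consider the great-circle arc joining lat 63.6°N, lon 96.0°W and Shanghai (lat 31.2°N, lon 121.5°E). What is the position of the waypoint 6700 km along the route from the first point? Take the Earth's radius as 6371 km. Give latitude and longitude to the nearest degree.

Convert each endpoint to a unit vector on the sphere (x = cos φ cos λ, y = cos φ sin λ, z = sin φ).
The central angle between the endpoints is δ = arccos(p₁·p₂) ≈ 1.408 rad (80.7°). The total great-circle distance is δ·R ≈ 1.408 × 6371 ≈ 8969 km, so the target fraction is f = 6700/8969 ≈ 0.747.
Interpolate at f ≈ 0.747 with slerp weights a = sin((1−f)δ)/sin δ ≈ 0.353, b = sin(fδ)/sin δ ≈ 0.880.
p = a·p₁ + b·p₂ ≈ (-0.410, 0.485, 0.772); φ = arcsin(p_z) ≈ 50.56°, λ = atan2(p_y, p_x) ≈ 130.16°.

≈ lat 51°N, lon 130°E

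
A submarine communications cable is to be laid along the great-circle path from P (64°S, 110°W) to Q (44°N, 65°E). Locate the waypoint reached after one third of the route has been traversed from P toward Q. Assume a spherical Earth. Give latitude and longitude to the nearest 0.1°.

≈ (62.0°S, 51.9°E)

Write both endpoints as unit vectors p₁, p₂ with components (cos φ cos λ, cos φ sin λ, sin φ).
The central angle between the endpoints is δ = arccos(p₁·p₂) ≈ 2.789 rad (159.8°).
Interpolate at f = 1/3 with slerp weights a = sin((1−f)δ)/sin δ ≈ 2.776, b = sin(fδ)/sin δ ≈ 2.321.
p = a·p₁ + b·p₂ ≈ (0.289, 0.369, -0.883); φ = arcsin(p_z) ≈ -62.01°, λ = atan2(p_y, p_x) ≈ 51.94°.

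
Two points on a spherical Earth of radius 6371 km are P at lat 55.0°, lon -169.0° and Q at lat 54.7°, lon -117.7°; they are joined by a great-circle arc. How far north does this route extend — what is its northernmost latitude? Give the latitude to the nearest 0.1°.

The great circle lies in the plane with unit normal n̂ = (p₁ × p₂)/|p₁ × p₂|.
Here n̂_z ≈ +0.536; the vertex latitude is φ_max = arccos|n̂_z| ≈ 57.6°.
Check via Clairaut: cos φ_max = |cos φ₁| · sin C = cos(55.0°)·sin(69.1°) ≈ 0.536, again giving ≈ 57.6°.

≈ 57.6°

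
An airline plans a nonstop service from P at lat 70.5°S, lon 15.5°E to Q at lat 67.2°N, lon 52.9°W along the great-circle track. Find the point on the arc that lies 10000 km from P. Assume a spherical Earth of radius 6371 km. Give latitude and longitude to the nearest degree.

≈ lat 15°N, lon 25°W

Convert each endpoint to a unit vector on the sphere (x = cos φ cos λ, y = cos φ sin λ, z = sin φ).
The central angle between the endpoints is δ = arccos(p₁·p₂) ≈ 2.535 rad (145.2°). The total great-circle distance is δ·R ≈ 2.535 × 6371 ≈ 16148 km, so the target fraction is f = 10000/16148 ≈ 0.619.
Interpolate at f ≈ 0.619 with slerp weights a = sin((1−f)δ)/sin δ ≈ 1.441, b = sin(fδ)/sin δ ≈ 1.753.
p = a·p₁ + b·p₂ ≈ (0.873, -0.413, 0.258); φ = arcsin(p_z) ≈ 14.93°, λ = atan2(p_y, p_x) ≈ -25.32°.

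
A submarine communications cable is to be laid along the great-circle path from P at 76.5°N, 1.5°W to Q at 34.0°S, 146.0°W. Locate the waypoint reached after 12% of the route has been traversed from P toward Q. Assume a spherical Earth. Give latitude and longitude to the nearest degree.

≈ 79°N, 84°W

Write both endpoints as unit vectors p₁, p₂ with components (cos φ cos λ, cos φ sin λ, sin φ).
The central angle between the endpoints is δ = arccos(p₁·p₂) ≈ 2.348 rad (134.5°).
Interpolate at f = 0.12 with slerp weights a = sin((1−f)δ)/sin δ ≈ 1.234, b = sin(fδ)/sin δ ≈ 0.390.
p = a·p₁ + b·p₂ ≈ (0.020, -0.188, 0.982); φ = arcsin(p_z) ≈ 79.08°, λ = atan2(p_y, p_x) ≈ -83.96°.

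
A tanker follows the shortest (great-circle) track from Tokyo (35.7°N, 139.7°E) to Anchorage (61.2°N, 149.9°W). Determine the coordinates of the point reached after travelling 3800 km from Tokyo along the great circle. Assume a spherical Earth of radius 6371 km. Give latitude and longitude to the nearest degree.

Convert each endpoint to a unit vector on the sphere (x = cos φ cos λ, y = cos φ sin λ, z = sin φ).
The central angle between the endpoints is δ = arccos(p₁·p₂) ≈ 0.873 rad (50.0°). The total great-circle distance is δ·R ≈ 0.873 × 6371 ≈ 5561 km, so the target fraction is f = 3800/5561 ≈ 0.683.
Interpolate at f ≈ 0.683 with slerp weights a = sin((1−f)δ)/sin δ ≈ 0.356, b = sin(fδ)/sin δ ≈ 0.733.
p = a·p₁ + b·p₂ ≈ (-0.526, 0.010, 0.850); φ = arcsin(p_z) ≈ 58.25°, λ = atan2(p_y, p_x) ≈ 178.91°.

≈ 58°N, 179°E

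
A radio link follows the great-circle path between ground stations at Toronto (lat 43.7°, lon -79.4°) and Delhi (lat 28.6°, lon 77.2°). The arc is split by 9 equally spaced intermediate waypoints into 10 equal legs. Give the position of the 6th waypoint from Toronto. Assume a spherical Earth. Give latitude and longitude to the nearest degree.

Convert each endpoint to a unit vector on the sphere (x = cos φ cos λ, y = cos φ sin λ, z = sin φ).
The central angle between the endpoints is δ = arccos(p₁·p₂) ≈ 1.825 rad (104.6°).
Interpolate at f = 6/10 with slerp weights a = sin((1−f)δ)/sin δ ≈ 0.689, b = sin(fδ)/sin δ ≈ 0.919.
p = a·p₁ + b·p₂ ≈ (0.270, 0.297, 0.916); φ = arcsin(p_z) ≈ 66.33°, λ = atan2(p_y, p_x) ≈ 47.67°.

≈ lat 66°, lon 48°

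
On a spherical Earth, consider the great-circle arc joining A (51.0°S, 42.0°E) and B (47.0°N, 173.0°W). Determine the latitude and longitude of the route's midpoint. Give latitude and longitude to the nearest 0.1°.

From cos δ = sin φ₁ sin φ₂ + cos φ₁ cos φ₂ cos Δλ, the central angle is δ ≈ 2.739 rad (156.9°).
Interpolate at f = 1/2 with slerp weights a = sin((1−f)δ)/sin δ ≈ 2.499, b = sin(fδ)/sin δ ≈ 2.499.
p = a·p₁ + b·p₂ ≈ (-0.523, 0.845, -0.114); φ = arcsin(p_z) ≈ -6.57°, λ = atan2(p_y, p_x) ≈ 121.76°.

≈ (6.6°S, 121.8°E)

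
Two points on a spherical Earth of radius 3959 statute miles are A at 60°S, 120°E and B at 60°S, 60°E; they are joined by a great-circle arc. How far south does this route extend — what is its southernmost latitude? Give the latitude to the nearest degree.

The great circle lies in the plane with unit normal n̂ = (p₁ × p₂)/|p₁ × p₂|.
Here n̂_z ≈ -0.447; the vertex latitude is φ_max = arccos|n̂_z| ≈ 63.4°.

≈ 63°S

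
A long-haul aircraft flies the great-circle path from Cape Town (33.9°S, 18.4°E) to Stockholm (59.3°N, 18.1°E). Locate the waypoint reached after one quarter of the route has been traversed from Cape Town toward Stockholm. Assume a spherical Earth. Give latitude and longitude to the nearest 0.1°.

The haversine formula gives a central angle δ ≈ 1.627 rad (93.2°) between the endpoints.
Interpolate at f = 1/4 with slerp weights a = sin((1−f)δ)/sin δ ≈ 0.941, b = sin(fδ)/sin δ ≈ 0.396.
p = a·p₁ + b·p₂ ≈ (0.933, 0.309, -0.184); φ = arcsin(p_z) ≈ -10.60°, λ = atan2(p_y, p_x) ≈ 18.34°.

≈ (10.6°S, 18.3°E)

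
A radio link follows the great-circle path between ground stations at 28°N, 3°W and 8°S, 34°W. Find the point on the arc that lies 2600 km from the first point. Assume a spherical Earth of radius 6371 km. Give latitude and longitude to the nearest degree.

≈ 10°N, 19°W

The haversine formula gives a central angle δ ≈ 0.817 rad (46.8°) between the endpoints. The total great-circle distance is δ·R ≈ 0.817 × 6371 ≈ 5208 km, so the target fraction is f = 2600/5208 ≈ 0.499.
Interpolate at f ≈ 0.499 with slerp weights a = sin((1−f)δ)/sin δ ≈ 0.546, b = sin(fδ)/sin δ ≈ 0.544.
p = a·p₁ + b·p₂ ≈ (0.928, -0.327, 0.180); φ = arcsin(p_z) ≈ 10.39°, λ = atan2(p_y, p_x) ≈ -19.39°.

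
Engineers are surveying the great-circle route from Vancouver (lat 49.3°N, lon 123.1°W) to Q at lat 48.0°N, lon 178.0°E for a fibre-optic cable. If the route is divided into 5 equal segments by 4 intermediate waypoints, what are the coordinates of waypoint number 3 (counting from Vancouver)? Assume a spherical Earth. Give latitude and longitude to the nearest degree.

≈ lat 52°N, lon 159°W

Convert each endpoint to a unit vector on the sphere (x = cos φ cos λ, y = cos φ sin λ, z = sin φ).
The central angle between the endpoints is δ = arccos(p₁·p₂) ≈ 0.662 rad (37.9°).
Interpolate at f = 3/5 with slerp weights a = sin((1−f)δ)/sin δ ≈ 0.426, b = sin(fδ)/sin δ ≈ 0.629.
p = a·p₁ + b·p₂ ≈ (-0.572, -0.218, 0.790); φ = arcsin(p_z) ≈ 52.23°, λ = atan2(p_y, p_x) ≈ -159.16°.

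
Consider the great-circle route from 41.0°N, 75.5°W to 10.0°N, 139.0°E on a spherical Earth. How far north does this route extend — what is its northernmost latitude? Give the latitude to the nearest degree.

≈ 61°N

The great circle lies in the plane with unit normal n̂ = (p₁ × p₂)/|p₁ × p₂|.
Here n̂_z ≈ -0.486; the vertex latitude is φ_max = arccos|n̂_z| ≈ 60.9°.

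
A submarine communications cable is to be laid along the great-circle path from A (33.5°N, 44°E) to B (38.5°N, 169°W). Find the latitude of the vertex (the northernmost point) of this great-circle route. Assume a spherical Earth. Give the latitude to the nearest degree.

≈ 69°N

The great circle lies in the plane with unit normal n̂ = (p₁ × p₂)/|p₁ × p₂|.
Here n̂_z ≈ +0.363; the vertex latitude is φ_max = arccos|n̂_z| ≈ 68.7°.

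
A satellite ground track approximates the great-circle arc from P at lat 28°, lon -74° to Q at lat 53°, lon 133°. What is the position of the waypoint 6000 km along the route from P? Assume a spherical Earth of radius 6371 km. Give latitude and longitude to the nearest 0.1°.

Write both endpoints as unit vectors p₁, p₂ with components (cos φ cos λ, cos φ sin λ, sin φ).
The central angle between the endpoints is δ = arccos(p₁·p₂) ≈ 1.669 rad (95.7°). The total great-circle distance is δ·R ≈ 1.669 × 6371 ≈ 10636 km, so the target fraction is f = 6000/10636 ≈ 0.564.
Interpolate at f ≈ 0.564 with slerp weights a = sin((1−f)δ)/sin δ ≈ 0.668, b = sin(fδ)/sin δ ≈ 0.813.
p = a·p₁ + b·p₂ ≈ (-0.171, -0.210, 0.963); φ = arcsin(p_z) ≈ 74.31°, λ = atan2(p_y, p_x) ≈ -129.17°.

≈ lat 74.3°, lon -129.2°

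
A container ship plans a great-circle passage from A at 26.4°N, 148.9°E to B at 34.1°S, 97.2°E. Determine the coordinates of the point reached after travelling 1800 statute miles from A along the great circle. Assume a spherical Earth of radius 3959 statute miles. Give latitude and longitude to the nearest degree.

Convert each endpoint to a unit vector on the sphere (x = cos φ cos λ, y = cos φ sin λ, z = sin φ).
The central angle between the endpoints is δ = arccos(p₁·p₂) ≈ 1.359 rad (77.9°). The total great-circle distance is δ·R ≈ 1.359 × 3959 ≈ 5379 mi, so the target fraction is f = 1800/5379 ≈ 0.335.
Interpolate at f ≈ 0.335 with slerp weights a = sin((1−f)δ)/sin δ ≈ 0.804, b = sin(fδ)/sin δ ≈ 0.449.
p = a·p₁ + b·p₂ ≈ (-0.663, 0.741, 0.106); φ = arcsin(p_z) ≈ 6.06°, λ = atan2(p_y, p_x) ≈ 131.83°.

≈ 6°N, 132°E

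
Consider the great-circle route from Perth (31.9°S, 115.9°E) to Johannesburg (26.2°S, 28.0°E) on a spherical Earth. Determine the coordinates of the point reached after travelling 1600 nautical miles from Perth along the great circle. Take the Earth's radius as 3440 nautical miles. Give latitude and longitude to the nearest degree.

≈ 38°S, 84°E

The haversine formula gives a central angle δ ≈ 1.307 rad (74.9°) between the endpoints. The total great-circle distance is δ·R ≈ 1.307 × 3440 ≈ 4494 nmi, so the target fraction is f = 1600/4494 ≈ 0.356.
Interpolate at f ≈ 0.356 with slerp weights a = sin((1−f)δ)/sin δ ≈ 0.772, b = sin(fδ)/sin δ ≈ 0.465.
p = a·p₁ + b·p₂ ≈ (0.082, 0.786, -0.613); φ = arcsin(p_z) ≈ -37.83°, λ = atan2(p_y, p_x) ≈ 84.06°.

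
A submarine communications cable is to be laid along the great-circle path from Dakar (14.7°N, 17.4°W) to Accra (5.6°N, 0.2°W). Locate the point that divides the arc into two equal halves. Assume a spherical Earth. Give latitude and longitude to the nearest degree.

≈ (10°N, 9°W)

Convert each endpoint to a unit vector on the sphere (x = cos φ cos λ, y = cos φ sin λ, z = sin φ).
The central angle between the endpoints is δ = arccos(p₁·p₂) ≈ 0.335 rad (19.2°).
Interpolate at f = 1/2 with slerp weights a = sin((1−f)δ)/sin δ ≈ 0.507, b = sin(fδ)/sin δ ≈ 0.507.
p = a·p₁ + b·p₂ ≈ (0.973, -0.148, 0.178); φ = arcsin(p_z) ≈ 10.26°, λ = atan2(p_y, p_x) ≈ -8.68°.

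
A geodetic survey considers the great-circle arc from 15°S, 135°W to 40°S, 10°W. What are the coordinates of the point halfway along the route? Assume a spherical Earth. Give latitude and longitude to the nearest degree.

≈ 48°S, 85°W

From cos δ = sin φ₁ sin φ₂ + cos φ₁ cos φ₂ cos Δλ, the central angle is δ ≈ 1.832 rad (105.0°).
Interpolate at f = 1/2 with slerp weights a = sin((1−f)δ)/sin δ ≈ 0.821, b = sin(fδ)/sin δ ≈ 0.821.
p = a·p₁ + b·p₂ ≈ (0.059, -0.670, -0.740); φ = arcsin(p_z) ≈ -47.74°, λ = atan2(p_y, p_x) ≈ -85.00°.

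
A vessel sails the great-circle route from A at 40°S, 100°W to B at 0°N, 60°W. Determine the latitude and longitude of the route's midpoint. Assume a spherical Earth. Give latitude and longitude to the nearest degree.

≈ 21°S, 77°W

Convert each endpoint to a unit vector on the sphere (x = cos φ cos λ, y = cos φ sin λ, z = sin φ).
The central angle between the endpoints is δ = arccos(p₁·p₂) ≈ 0.944 rad (54.1°).
Interpolate at f = 1/2 with slerp weights a = sin((1−f)δ)/sin δ ≈ 0.561, b = sin(fδ)/sin δ ≈ 0.561.
p = a·p₁ + b·p₂ ≈ (0.206, -0.910, -0.361); φ = arcsin(p_z) ≈ -21.15°, λ = atan2(p_y, p_x) ≈ -77.24°.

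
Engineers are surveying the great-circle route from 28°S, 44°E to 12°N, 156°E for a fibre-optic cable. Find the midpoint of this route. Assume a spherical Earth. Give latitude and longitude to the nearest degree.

From cos δ = sin φ₁ sin φ₂ + cos φ₁ cos φ₂ cos Δλ, the central angle is δ ≈ 2.005 rad (114.9°).
Interpolate at f = 1/2 with slerp weights a = sin((1−f)δ)/sin δ ≈ 0.929, b = sin(fδ)/sin δ ≈ 0.929.
p = a·p₁ + b·p₂ ≈ (-0.240, 0.940, -0.243); φ = arcsin(p_z) ≈ -14.07°, λ = atan2(p_y, p_x) ≈ 104.34°.

≈ 14°S, 104°E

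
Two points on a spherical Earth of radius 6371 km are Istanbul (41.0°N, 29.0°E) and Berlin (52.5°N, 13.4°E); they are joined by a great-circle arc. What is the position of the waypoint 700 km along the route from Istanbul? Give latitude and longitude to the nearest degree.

The haversine formula gives a central angle δ ≈ 0.273 rad (15.6°) between the endpoints. The total great-circle distance is δ·R ≈ 0.273 × 6371 ≈ 1738 km, so the target fraction is f = 700/1738 ≈ 0.403.
Interpolate at f ≈ 0.403 with slerp weights a = sin((1−f)δ)/sin δ ≈ 0.602, b = sin(fδ)/sin δ ≈ 0.407.
p = a·p₁ + b·p₂ ≈ (0.638, 0.278, 0.718); φ = arcsin(p_z) ≈ 45.88°, λ = atan2(p_y, p_x) ≈ 23.51°.

≈ 46°N, 24°E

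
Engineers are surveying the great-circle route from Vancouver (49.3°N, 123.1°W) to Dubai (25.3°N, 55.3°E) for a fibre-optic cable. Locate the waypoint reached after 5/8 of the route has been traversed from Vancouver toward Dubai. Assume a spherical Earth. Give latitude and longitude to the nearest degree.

≈ 65°N, 54°E

The haversine formula gives a central angle δ ≈ 1.839 rad (105.4°) between the endpoints.
Interpolate at f = 5/8 with slerp weights a = sin((1−f)δ)/sin δ ≈ 0.660, b = sin(fδ)/sin δ ≈ 0.947.
p = a·p₁ + b·p₂ ≈ (0.252, 0.343, 0.905); φ = arcsin(p_z) ≈ 64.81°, λ = atan2(p_y, p_x) ≈ 53.68°.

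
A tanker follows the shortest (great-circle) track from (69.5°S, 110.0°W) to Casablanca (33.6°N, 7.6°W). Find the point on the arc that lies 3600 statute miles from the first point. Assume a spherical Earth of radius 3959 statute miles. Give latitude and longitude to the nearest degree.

≈ (35°S, 37°W)

Convert each endpoint to a unit vector on the sphere (x = cos φ cos λ, y = cos φ sin λ, z = sin φ).
The central angle between the endpoints is δ = arccos(p₁·p₂) ≈ 2.191 rad (125.5°). The total great-circle distance is δ·R ≈ 2.191 × 3959 ≈ 8673 mi, so the target fraction is f = 3600/8673 ≈ 0.415.
Interpolate at f ≈ 0.415 with slerp weights a = sin((1−f)δ)/sin δ ≈ 1.178, b = sin(fδ)/sin δ ≈ 0.969.
p = a·p₁ + b·p₂ ≈ (0.659, -0.494, -0.566); φ = arcsin(p_z) ≈ -34.50°, λ = atan2(p_y, p_x) ≈ -36.86°.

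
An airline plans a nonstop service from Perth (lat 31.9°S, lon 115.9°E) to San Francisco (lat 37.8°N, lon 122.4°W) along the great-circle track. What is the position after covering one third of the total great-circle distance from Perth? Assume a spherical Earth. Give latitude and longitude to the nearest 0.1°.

≈ lat 7.9°S, lon 155.9°E

The haversine formula gives a central angle δ ≈ 2.314 rad (132.6°) between the endpoints.
Interpolate at f = 1/3 with slerp weights a = sin((1−f)δ)/sin δ ≈ 1.357, b = sin(fδ)/sin δ ≈ 0.946.
p = a·p₁ + b·p₂ ≈ (-0.904, 0.405, -0.137); φ = arcsin(p_z) ≈ -7.88°, λ = atan2(p_y, p_x) ≈ 155.86°.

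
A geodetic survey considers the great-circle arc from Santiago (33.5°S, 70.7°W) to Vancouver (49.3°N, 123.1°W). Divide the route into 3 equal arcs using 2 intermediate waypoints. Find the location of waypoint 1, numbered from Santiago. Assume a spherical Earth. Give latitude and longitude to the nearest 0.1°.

The haversine formula gives a central angle δ ≈ 1.658 rad (95.0°) between the endpoints.
Interpolate at f = 1/3 with slerp weights a = sin((1−f)δ)/sin δ ≈ 0.897, b = sin(fδ)/sin δ ≈ 0.527.
p = a·p₁ + b·p₂ ≈ (0.060, -0.994, -0.096); φ = arcsin(p_z) ≈ -5.49°, λ = atan2(p_y, p_x) ≈ -86.57°.

≈ 5.5°S, 86.6°W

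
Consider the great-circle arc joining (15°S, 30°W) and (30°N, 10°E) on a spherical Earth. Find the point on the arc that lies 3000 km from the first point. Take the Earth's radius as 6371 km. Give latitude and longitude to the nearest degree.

≈ (6°N, 13°W)

Convert each endpoint to a unit vector on the sphere (x = cos φ cos λ, y = cos φ sin λ, z = sin φ).
The central angle between the endpoints is δ = arccos(p₁·p₂) ≈ 1.034 rad (59.2°). The total great-circle distance is δ·R ≈ 1.034 × 6371 ≈ 6588 km, so the target fraction is f = 3000/6588 ≈ 0.455.
Interpolate at f ≈ 0.455 with slerp weights a = sin((1−f)δ)/sin δ ≈ 0.621, b = sin(fδ)/sin δ ≈ 0.528.
p = a·p₁ + b·p₂ ≈ (0.970, -0.221, 0.103); φ = arcsin(p_z) ≈ 5.92°, λ = atan2(p_y, p_x) ≈ -12.81°.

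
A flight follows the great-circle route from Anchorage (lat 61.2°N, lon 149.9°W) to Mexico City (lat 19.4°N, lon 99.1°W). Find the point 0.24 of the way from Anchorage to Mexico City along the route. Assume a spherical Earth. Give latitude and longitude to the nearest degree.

Write both endpoints as unit vectors p₁, p₂ with components (cos φ cos λ, cos φ sin λ, sin φ).
The central angle between the endpoints is δ = arccos(p₁·p₂) ≈ 0.954 rad (54.7°).
Interpolate at f = 0.24 with slerp weights a = sin((1−f)δ)/sin δ ≈ 0.813, b = sin(fδ)/sin δ ≈ 0.278.
p = a·p₁ + b·p₂ ≈ (-0.380, -0.456, 0.805); φ = arcsin(p_z) ≈ 53.60°, λ = atan2(p_y, p_x) ≈ -129.86°.

≈ lat 54°N, lon 130°W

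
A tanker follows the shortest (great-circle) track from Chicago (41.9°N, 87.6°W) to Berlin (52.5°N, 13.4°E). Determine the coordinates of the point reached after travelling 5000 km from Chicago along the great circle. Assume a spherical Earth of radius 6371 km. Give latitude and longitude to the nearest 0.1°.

≈ 59.8°N, 18.0°W

Convert each endpoint to a unit vector on the sphere (x = cos φ cos λ, y = cos φ sin λ, z = sin φ).
The central angle between the endpoints is δ = arccos(p₁·p₂) ≈ 1.111 rad (63.7°). The total great-circle distance is δ·R ≈ 1.111 × 6371 ≈ 7081 km, so the target fraction is f = 5000/7081 ≈ 0.706.
Interpolate at f ≈ 0.706 with slerp weights a = sin((1−f)δ)/sin δ ≈ 0.358, b = sin(fδ)/sin δ ≈ 0.788.
p = a·p₁ + b·p₂ ≈ (0.478, -0.155, 0.865); φ = arcsin(p_z) ≈ 59.83°, λ = atan2(p_y, p_x) ≈ -17.96°.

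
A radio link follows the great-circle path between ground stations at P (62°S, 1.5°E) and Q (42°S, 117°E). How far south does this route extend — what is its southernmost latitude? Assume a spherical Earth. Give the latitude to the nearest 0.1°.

The great circle lies in the plane with unit normal n̂ = (p₁ × p₂)/|p₁ × p₂|.
Here n̂_z ≈ +0.351; the vertex latitude is φ_max = arccos|n̂_z| ≈ 69.5°.
Check via Clairaut: cos φ_max = |cos φ₁| · sin C = cos(62.0°)·sin(131.7°) ≈ 0.351, again giving ≈ 69.5°.

≈ 69.5°S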